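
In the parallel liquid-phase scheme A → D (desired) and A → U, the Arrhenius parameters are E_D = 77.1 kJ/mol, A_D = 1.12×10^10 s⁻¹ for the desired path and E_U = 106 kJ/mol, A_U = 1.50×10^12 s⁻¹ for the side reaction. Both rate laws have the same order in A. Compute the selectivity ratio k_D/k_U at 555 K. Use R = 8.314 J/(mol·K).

With equal orders, S_{D/U} = k_D/k_U = (A_D/A_U)·exp[(E_U−E_D)/(RT)].
(E_U−E_D)/(RT) = (106−77.1)×10³/(8.314×555) = 28900/4614 = 6.263.
k_D/k_U = (1.12×10^10/1.50×10^12)·exp(6.263) = 0.007467 × 524.9 = 3.92.

3.92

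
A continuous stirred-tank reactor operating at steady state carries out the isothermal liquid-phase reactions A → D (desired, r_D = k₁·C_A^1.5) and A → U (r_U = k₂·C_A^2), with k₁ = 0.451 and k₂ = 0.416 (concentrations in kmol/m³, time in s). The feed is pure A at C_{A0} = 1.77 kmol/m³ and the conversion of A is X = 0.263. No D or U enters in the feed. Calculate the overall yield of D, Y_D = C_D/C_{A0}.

Exit C_A = C_{A0}(1−X) = 1.77×0.737 = 1.304 kmol/m³.
In a CSTR the entire volume is at exit conditions, so r_D = 0.451×1.304^1.5 = 0.6720 and r_U = 0.416×1.304^2 = 0.7079.
Fraction of consumed A going to D: r_D/(r_D+r_U) = 0.4870.
C_D = 0.4870·C_{A0}·X = 0.4870×1.77×0.263 = 0.227 kmol/m³; Y_D = C_D/C_{A0} = 0.128.

0.128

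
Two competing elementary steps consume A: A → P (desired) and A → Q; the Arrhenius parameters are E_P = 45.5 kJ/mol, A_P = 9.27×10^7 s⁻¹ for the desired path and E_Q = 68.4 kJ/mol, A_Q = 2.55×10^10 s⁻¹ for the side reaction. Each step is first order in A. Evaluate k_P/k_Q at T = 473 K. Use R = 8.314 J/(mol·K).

1.23

Since both paths have the same order in A, the concentration cancels and S_{P/Q} = k_P/k_Q = (A_P/A_Q)·exp[(E_Q−E_P)/(RT)].
(E_Q−E_P)/(RT) = (68.4−45.5)×10³/(8.314×473) = 22900/3933 = 5.823.
k_P/k_Q = (9.27×10^7/2.55×10^10)·exp(5.823) = 0.003635 × 338.1 = 1.23.
Since E_P < E_Q, lowering the temperature improves selectivity toward P.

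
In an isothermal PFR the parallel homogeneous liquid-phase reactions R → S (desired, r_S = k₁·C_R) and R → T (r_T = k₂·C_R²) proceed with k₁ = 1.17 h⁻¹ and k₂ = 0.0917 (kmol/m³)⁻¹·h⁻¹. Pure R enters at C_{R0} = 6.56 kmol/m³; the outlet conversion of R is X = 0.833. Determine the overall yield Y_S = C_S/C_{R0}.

C_R = C_{R0}(1−X) = 1.096 kmol/m³.
Along a PFR/batch, dC_S/dC_R = −r_S/(r_S+r_T) = −k₁/(k₁+k₂·C_R).
Integrating from C_{R0} to C_R: C_S = (1.17/0.0917)·ln[(1.17+0.0917·6.56)/(1.17+0.0917·1.10)] = 12.76·ln(1.772/1.270) = 4.242 kmol/m³.
Y_S = C_S/C_{R0} = 4.242/6.56 = 0.647.

0.647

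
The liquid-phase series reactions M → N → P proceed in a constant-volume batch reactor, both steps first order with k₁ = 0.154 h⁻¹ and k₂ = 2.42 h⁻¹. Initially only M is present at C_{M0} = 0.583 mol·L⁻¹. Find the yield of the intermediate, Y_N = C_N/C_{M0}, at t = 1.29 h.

0.0527

For first-order series with pure M initially, C_N(t) = k₁C_{M0}/(k₂−k₁)·(e^(−k₁t) − e^(−k₂t)).
e^(−k₁t) = e^(−0.154×1.29) = e^(−0.1987) = 0.8198; e^(−k₂t) = e^(−3.122) = 0.04408.
C_N = 0.154×0.583/(2.42−0.154) × (0.8198−0.04408) = 0.03962×0.7758 = 0.03074 mol·L⁻¹.
Y_N = C_N/C_{M0} = 0.03074/0.583 = 0.0527.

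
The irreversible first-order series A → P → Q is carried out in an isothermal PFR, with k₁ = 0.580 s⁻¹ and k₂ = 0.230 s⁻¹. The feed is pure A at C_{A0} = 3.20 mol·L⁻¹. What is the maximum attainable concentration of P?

Evaluating C_P at τ_opt = ln(k₂/k₁)/(k₂−k₁) gives C_{P,max}/C_{A0} = (k₁/k₂)^[k₂/(k₂−k₁)].
= (0.580/0.230)^(0.230/(0.230−0.580)) = (2.522)^(-0.6571) = 0.5445.
C_{P,max} = 0.5445×3.20 = 1.74 mol·L⁻¹.

1.74 mol·L⁻¹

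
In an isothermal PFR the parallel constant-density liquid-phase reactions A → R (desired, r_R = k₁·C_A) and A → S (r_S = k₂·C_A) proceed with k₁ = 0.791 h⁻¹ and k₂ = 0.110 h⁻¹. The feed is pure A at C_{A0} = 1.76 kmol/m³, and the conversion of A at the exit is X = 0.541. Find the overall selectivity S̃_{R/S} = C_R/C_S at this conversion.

7.19

C_A = C_{A0}(1−X) = 0.8078 kmol/m³.
Both paths are first order in A, so the instantaneous fraction to R is constant: dC_R/d(−C_A) = k₁/(k₁+k₂) = 0.8779.
C_R = 0.8779·(C_{A0}−C_A) = 0.8779×0.9522 = 0.836 kmol/m³.
C_S = (C_{A0}−C_A)−C_R = 0.1162 kmol/m³; S̃_{R/S} = 0.8359/0.1162 = 7.19.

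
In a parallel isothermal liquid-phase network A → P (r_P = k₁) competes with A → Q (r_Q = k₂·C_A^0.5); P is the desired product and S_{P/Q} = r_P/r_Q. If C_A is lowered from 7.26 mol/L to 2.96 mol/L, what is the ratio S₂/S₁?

S_{P/Q} = (k₁/k₂)·C_A^-0.5, so S₂/S₁ = (C_{A,2}/C_{A,1})^-0.5.
= (2.96/7.26)^(-0.5) = (0.4077)^(-0.5) = 1.57.

1.57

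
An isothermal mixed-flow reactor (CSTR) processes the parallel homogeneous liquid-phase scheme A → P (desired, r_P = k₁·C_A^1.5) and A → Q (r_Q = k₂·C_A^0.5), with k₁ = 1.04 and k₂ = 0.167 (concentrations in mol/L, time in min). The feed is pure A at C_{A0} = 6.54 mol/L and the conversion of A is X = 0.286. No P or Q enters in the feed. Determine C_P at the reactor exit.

Exit C_A = C_{A0}(1−X) = 6.54×0.714 = 4.670 mol/L.
Rates in a CSTR are evaluated at the outlet concentration: r_P = 1.04×4.670^1.5 = 10.49, r_Q = 0.167×4.670^0.5 = 0.3609.
Fraction of consumed A going to P: r_P/(r_P+r_Q) = 0.9668.
C_P = 0.9668·C_{A0}·X = 0.9668×6.54×0.286 = 1.81 mol/L.

1.81 mol/L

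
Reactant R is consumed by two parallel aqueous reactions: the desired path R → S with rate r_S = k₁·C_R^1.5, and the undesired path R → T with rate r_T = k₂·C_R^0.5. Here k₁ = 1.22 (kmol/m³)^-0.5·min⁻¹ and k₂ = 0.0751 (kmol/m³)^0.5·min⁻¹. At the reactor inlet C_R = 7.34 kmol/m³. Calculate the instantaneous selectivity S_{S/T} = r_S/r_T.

119

S_{S/T} = r_S/r_T = (k₁·C_R^1.5)/(k₂·C_R^0.5) = (k₁/k₂)·C_R.
= (1.22×7.340^1.5) / (0.0751×7.340^0.5) = 24.26/0.2035 = 119.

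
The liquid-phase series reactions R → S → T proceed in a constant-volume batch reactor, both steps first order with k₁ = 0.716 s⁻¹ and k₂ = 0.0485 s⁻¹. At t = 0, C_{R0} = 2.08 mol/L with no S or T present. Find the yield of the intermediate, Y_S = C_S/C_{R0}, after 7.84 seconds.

0.729

Solving the coupled first-order balances gives C_S(t) = [k₁/(k₂−k₁)]·C_{R0}·(e^(−k₁t) − e^(−k₂t)).
e^(−k₁t) = e^(−0.716×7.84) = e^(−5.613) = 0.003648; e^(−k₂t) = e^(−0.3802) = 0.6837.
C_S = 0.716×2.08/(0.0485−0.716) × (0.003648−0.6837) = (-2.231)×(-0.6800) = 1.517 mol/L.
Y_S = C_S/C_{R0} = 1.517/2.08 = 0.729.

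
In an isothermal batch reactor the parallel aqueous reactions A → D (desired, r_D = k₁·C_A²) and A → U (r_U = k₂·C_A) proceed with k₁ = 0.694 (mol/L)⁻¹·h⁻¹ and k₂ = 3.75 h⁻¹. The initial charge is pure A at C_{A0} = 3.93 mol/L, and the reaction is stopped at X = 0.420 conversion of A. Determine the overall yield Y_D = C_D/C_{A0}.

0.152

C_A = C_{A0}(1−X) = 2.279 mol/L.
Along a PFR/batch, dC_U/dC_A = −r_U/(r_D+r_U) = −k₂/(k₂+k₁·C_A).
Integrating from C_{A0} to C_A: C_U = (3.75/0.694)·ln[(3.75+0.694·3.93)/(3.75+0.694·2.28)] = 5.403·ln(6.477/5.332) = 1.052 mol/L.
Then C_D = (C_{A0}−C_A) − C_U = 1.651 − 1.052 = 0.5990 mol/L.
Y_D = C_D/C_{A0} = 0.5990/3.93 = 0.152.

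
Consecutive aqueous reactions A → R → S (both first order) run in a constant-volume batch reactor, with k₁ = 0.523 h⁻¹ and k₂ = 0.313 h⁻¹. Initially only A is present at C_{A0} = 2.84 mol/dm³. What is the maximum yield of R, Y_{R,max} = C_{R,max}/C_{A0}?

For a first-order series the maximum intermediate yield is C_{R,max}/C_{A0} = (k₁/k₂)^[k₂/(k₂−k₁)].
= (0.523/0.313)^(0.313/(0.313−0.523)) = (1.671)^(-1.490) = 0.4653.

0.465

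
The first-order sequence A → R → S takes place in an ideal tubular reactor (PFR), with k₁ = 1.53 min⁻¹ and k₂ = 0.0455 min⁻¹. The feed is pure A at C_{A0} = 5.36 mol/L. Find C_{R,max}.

At the optimum, C_{R,max}/C_{A0} = (k₁/k₂)^[k₂/(k₂−k₁)].
= (1.53/0.0455)^(0.0455/(0.0455−1.53)) = (33.63)^(-0.03065) = 0.8979.
C_{R,max} = 0.8979×5.36 = 4.81 mol/L.

4.81 mol/L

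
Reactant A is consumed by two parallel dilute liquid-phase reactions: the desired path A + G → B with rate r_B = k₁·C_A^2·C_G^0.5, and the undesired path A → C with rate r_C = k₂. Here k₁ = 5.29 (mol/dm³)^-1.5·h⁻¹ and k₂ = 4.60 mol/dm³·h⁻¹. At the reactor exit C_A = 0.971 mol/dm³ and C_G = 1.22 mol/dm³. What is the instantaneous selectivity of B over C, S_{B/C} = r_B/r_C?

S_{B/C} = r_B/r_C = (k₁·C_A^2·C_G^0.5)/(k₂) = (k₁/k₂)·C_A^2·C_G^0.5.
= (5.29×0.9710^2×1.220^0.5) / (4.60) = 5.509/4.600 = 1.20.

1.20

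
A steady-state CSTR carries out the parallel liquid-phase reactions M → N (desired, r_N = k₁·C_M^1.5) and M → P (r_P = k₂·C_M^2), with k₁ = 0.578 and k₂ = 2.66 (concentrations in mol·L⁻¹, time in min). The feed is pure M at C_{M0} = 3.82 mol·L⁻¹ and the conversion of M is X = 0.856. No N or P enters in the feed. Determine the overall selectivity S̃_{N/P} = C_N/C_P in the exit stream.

0.293

Exit C_M = C_{M0}(1−X) = 3.82×0.144 = 0.5501 mol·L⁻¹.
A CSTR operates uniformly at the exit composition, giving r_N = 0.2358 and r_P = 0.8049 (each k·C_M^n at C_M = 0.5501).
Overall selectivity = C_N/C_P = r_Nτ/(r_Pτ) = r_N/r_P = 0.293.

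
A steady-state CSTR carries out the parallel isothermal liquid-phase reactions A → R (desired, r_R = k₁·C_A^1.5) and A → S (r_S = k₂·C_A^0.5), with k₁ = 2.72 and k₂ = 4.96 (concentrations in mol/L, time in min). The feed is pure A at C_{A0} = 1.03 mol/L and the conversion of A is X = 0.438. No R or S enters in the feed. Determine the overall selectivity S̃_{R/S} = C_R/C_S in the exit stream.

0.317

Exit C_A = C_{A0}(1−X) = 1.03×0.562 = 0.5789 mol/L.
Rates in a CSTR are evaluated at the outlet concentration: r_R = 2.72×0.5789^1.5 = 1.198, r_S = 4.96×0.5789^0.5 = 3.774.
Overall selectivity = C_R/C_S = r_Rτ/(r_Sτ) = r_R/r_S = 0.317.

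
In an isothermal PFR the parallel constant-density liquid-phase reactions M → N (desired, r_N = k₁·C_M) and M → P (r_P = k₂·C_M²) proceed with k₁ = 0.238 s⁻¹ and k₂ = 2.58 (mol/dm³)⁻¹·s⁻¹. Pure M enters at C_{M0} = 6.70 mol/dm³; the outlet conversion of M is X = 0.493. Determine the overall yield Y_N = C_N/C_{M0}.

0.00917

C_M = C_{M0}(1−X) = 3.397 mol/dm³.
Along a PFR/batch, dC_N/dC_M = −r_N/(r_N+r_P) = −k₁/(k₁+k₂·C_M).
Integrating from C_{M0} to C_M: C_N = (0.238/2.58)·ln[(0.238+2.58·6.70)/(0.238+2.58·3.40)] = 0.09225·ln(17.52/9.002) = 0.06145 mol/dm³.
Y_N = C_N/C_{M0} = 0.06145/6.70 = 0.00917.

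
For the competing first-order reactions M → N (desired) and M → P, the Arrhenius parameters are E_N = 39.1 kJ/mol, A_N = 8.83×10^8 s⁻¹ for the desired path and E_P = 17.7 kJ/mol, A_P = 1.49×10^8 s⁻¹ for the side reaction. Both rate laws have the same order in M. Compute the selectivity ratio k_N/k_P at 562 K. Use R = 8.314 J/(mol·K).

0.0608

With equal orders, S_{N/P} = k_N/k_P = (A_N/A_P)·exp[(E_P−E_N)/(RT)].
(E_P−E_N)/(RT) = (17.7−39.1)×10³/(8.314×562) = -21400/4672 = -4.580.
k_N/k_P = (8.83×10^8/1.49×10^8)·exp(-4.580) = 5.926 × 0.01025 = 0.0608.
Since E_N > E_P, raising the temperature improves selectivity toward N.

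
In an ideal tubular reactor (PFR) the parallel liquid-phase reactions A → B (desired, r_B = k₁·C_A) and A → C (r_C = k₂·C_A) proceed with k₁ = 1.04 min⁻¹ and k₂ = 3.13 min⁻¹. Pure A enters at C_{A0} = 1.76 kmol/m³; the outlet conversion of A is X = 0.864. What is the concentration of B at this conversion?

C_A = C_{A0}(1−X) = 0.2394 kmol/m³.
Both paths are first order in A, so the instantaneous fraction to B is constant: dC_B/d(−C_A) = k₁/(k₁+k₂) = 0.2494.
C_B = 0.2494·(C_{A0}−C_A) = 0.2494×1.521 = 0.379 kmol/m³.

0.379 kmol/m³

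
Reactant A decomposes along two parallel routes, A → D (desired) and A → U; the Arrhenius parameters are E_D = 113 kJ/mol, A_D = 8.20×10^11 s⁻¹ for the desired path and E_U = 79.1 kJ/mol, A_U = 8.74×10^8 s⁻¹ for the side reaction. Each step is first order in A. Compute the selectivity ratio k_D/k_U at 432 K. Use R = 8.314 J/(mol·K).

With equal orders, S_{D/U} = k_D/k_U = (A_D/A_U)·exp[(E_U−E_D)/(RT)].
(E_U−E_D)/(RT) = (79.1−113)×10³/(8.314×432) = -33900/3592 = -9.439.
k_D/k_U = (8.20×10^11/8.74×10^8)·exp(-9.439) = 938.2 × 7.959×10^-5 = 0.0747.
Since E_D > E_U, raising the temperature improves selectivity toward D.

0.0747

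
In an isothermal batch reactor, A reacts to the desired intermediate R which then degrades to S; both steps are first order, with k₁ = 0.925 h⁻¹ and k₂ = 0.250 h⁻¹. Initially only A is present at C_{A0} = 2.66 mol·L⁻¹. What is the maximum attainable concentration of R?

At the optimum, C_{R,max}/C_{A0} = (k₁/k₂)^[k₂/(k₂−k₁)].
= (0.925/0.250)^(0.250/(0.250−0.925)) = (3.700)^(-0.3704) = 0.6160.
C_{R,max} = 0.6160×2.66 = 1.64 mol·L⁻¹.

1.64 mol·L⁻¹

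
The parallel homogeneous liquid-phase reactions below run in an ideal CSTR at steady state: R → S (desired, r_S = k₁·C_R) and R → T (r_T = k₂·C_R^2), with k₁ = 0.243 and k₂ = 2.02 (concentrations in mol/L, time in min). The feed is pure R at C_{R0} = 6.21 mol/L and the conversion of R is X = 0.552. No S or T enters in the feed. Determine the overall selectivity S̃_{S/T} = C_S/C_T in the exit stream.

Exit C_R = C_{R0}(1−X) = 6.21×0.448 = 2.782 mol/L.
A CSTR operates uniformly at the exit composition, giving r_S = 0.6760 and r_T = 15.63 (each k·C_R^n at C_R = 2.782).
Overall selectivity = C_S/C_T = r_Sτ/(r_Tτ) = r_S/r_T = 0.0432.

0.0432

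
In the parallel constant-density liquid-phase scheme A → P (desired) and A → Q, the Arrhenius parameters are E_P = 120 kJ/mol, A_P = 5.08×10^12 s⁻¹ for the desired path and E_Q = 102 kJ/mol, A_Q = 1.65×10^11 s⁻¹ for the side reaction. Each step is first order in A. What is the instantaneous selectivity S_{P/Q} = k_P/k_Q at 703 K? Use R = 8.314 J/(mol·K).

Since both paths have the same order in A, the concentration cancels and S_{P/Q} = k_P/k_Q = (A_P/A_Q)·exp[(E_Q−E_P)/(RT)].
(E_Q−E_P)/(RT) = (102−120)×10³/(8.314×703) = -18000/5845 = -3.080.
k_P/k_Q = (5.08×10^12/1.65×10^11)·exp(-3.080) = 30.79 × 0.04597 = 1.42.
Since E_P > E_Q, raising the temperature improves selectivity toward P.

1.42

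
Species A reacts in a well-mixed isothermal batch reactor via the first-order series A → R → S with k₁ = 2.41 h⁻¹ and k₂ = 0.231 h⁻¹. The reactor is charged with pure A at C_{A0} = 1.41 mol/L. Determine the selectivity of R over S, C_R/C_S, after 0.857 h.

7.23

For first-order series with pure A initially, C_R(t) = k₁C_{A0}/(k₂−k₁)·(e^(−k₁t) − e^(−k₂t)).
e^(−k₁t) = e^(−2.41×0.857) = e^(−2.065) = 0.1268; e^(−k₂t) = e^(−0.1980) = 0.8204.
C_R = 2.41×1.41/(0.231−2.41) × (0.1268−0.8204) = (-1.559)×(-0.6936) = 1.082 mol/L.
C_A = C_{A0}e^(−k₁t) = 0.1787 mol/L, so C_S = C_{A0}−C_A−C_R = 0.1496 mol/L; C_R/C_S = 7.23.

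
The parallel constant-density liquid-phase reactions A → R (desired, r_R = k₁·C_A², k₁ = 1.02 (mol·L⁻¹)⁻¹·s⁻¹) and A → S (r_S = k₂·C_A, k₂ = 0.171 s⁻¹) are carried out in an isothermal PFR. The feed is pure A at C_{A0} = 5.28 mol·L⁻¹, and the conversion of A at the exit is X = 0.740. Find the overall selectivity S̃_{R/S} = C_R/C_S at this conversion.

C_A = C_{A0}(1−X) = 1.373 mol·L⁻¹.
Along a PFR/batch, dC_S/dC_A = −r_S/(r_R+r_S) = −k₂/(k₂+k₁·C_A).
Integrating from C_{A0} to C_A: C_S = (0.171/1.02)·ln[(0.171+1.02·5.28)/(0.171+1.02·1.37)] = 0.1676·ln(5.557/1.571) = 0.2118 mol·L⁻¹.
Then C_R = (C_{A0}−C_A) − C_S = 3.907 − 0.2118 = 3.695 mol·L⁻¹.
S̃_{R/S} = C_R/C_S = 3.695/0.2118 = 17.5.

17.5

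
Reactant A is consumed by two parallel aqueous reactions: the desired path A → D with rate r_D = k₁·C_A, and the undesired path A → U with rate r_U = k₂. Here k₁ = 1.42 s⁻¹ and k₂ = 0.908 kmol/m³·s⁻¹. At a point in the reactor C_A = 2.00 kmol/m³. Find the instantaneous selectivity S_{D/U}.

3.13

S_{D/U} = r_D/r_U = (k₁·C_A)/(k₂) = (k₁/k₂)·C_A.
= (1.42×2.000) / (0.908) = 2.840/0.9080 = 3.13.
Since the desired path is higher order in A, keeping C_A high (PFR or concentrated feed) favours D.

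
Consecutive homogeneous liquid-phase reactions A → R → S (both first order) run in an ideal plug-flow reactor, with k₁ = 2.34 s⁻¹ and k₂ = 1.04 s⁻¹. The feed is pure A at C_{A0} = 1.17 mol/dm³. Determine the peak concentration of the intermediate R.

0.612 mol/dm³

For a first-order series the maximum intermediate yield is C_{R,max}/C_{A0} = (k₁/k₂)^[k₂/(k₂−k₁)].
= (2.34/1.04)^(1.04/(1.04−2.34)) = (2.250)^(-0.8000) = 0.5227.
C_{R,max} = 0.5227×1.17 = 0.612 mol/dm³.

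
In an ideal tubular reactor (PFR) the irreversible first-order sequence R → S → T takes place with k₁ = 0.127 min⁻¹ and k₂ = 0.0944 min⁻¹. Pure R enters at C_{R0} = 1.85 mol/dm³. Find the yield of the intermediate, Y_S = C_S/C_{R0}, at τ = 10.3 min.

For first-order series with pure R initially, C_S(τ) = k₁C_{R0}/(k₂−k₁)·(e^(−k₁τ) − e^(−k₂τ)).
e^(−k₁τ) = e^(−0.127×10.3) = e^(−1.308) = 0.2703; e^(−k₂τ) = e^(−0.9723) = 0.3782.
C_S = 0.127×1.85/(0.0944−0.127) × (0.2703−0.3782) = (-7.207)×(-0.1079) = 0.7774 mol/dm³.
Y_S = C_S/C_{R0} = 0.7774/1.85 = 0.420.

0.420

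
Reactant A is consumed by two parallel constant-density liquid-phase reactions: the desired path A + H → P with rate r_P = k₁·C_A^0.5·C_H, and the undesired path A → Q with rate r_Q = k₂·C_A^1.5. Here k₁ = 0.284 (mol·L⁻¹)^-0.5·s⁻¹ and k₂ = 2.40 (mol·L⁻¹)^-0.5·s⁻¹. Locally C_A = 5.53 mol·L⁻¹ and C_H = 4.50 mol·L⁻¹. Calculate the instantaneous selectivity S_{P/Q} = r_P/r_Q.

S_{P/Q} = r_P/r_Q = (k₁·C_A^0.5·C_H)/(k₂·C_A^1.5) = (k₁/k₂)·C_A⁻¹·C_H.
= (0.284×5.530^0.5×4.500) / (2.40×5.530^1.5) = 3.005/31.21 = 0.0963.
The undesired path is higher order in A, so low C_A (CSTR or dilute feed) favours P.

0.0963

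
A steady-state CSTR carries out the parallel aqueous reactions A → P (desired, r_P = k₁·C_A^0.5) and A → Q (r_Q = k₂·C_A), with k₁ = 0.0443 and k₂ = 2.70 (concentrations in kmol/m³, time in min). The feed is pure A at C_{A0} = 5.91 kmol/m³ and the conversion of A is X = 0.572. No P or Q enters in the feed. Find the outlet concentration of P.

0.0345 kmol/m³

Exit C_A = C_{A0}(1−X) = 5.91×0.428 = 2.529 kmol/m³.
In a CSTR the entire volume is at exit conditions, so r_P = 0.0443×2.529^0.5 = 0.07046 and r_Q = 2.70×2.529 = 6.830.
Fraction of consumed A going to P: r_P/(r_P+r_Q) = 0.01021.
C_P = 0.01021·C_{A0}·X = 0.01021×5.91×0.572 = 0.0345 kmol/m³.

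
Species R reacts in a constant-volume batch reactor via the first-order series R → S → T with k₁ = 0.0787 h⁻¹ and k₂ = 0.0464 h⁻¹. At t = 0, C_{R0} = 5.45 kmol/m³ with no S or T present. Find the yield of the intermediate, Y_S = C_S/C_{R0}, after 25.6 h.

Solving the coupled first-order balances gives C_S(t) = [k₁/(k₂−k₁)]·C_{R0}·(e^(−k₁t) − e^(−k₂t)).
e^(−k₁t) = e^(−0.0787×25.6) = e^(−2.015) = 0.1334; e^(−k₂t) = e^(−1.188) = 0.3049.
C_S = 0.0787×5.45/(0.0464−0.0787) × (0.1334−0.3049) = (-13.28)×(-0.1715) = 2.278 kmol/m³.
Y_S = C_S/C_{R0} = 2.278/5.45 = 0.418.

0.418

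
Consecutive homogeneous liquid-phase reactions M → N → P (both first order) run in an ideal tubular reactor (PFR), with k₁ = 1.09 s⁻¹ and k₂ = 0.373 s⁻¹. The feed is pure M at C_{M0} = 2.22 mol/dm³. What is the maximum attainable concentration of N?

Evaluating C_N at τ_opt = ln(k₂/k₁)/(k₂−k₁) gives C_{N,max}/C_{M0} = (k₁/k₂)^[k₂/(k₂−k₁)].
= (1.09/0.373)^(0.373/(0.373−1.09)) = (2.922)^(-0.5202) = 0.5724.
C_{N,max} = 0.5724×2.22 = 1.27 mol/dm³.

1.27 mol/dm³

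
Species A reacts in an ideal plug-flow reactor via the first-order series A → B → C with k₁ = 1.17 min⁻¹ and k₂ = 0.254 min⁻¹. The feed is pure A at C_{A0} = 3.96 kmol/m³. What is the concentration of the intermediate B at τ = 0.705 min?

The intermediate concentration in a first-order A→B→C sequence is C_B = k₁C_{A0}(e^(−k₁τ) − e^(−k₂τ))/(k₂−k₁).
e^(−k₁τ) = e^(−1.17×0.705) = e^(−0.8248) = 0.4383; e^(−k₂τ) = e^(−0.1791) = 0.8360.
C_B = 1.17×3.96/(0.254−1.17) × (0.4383−0.8360) = (-5.058)×(-0.3977) = 2.012 kmol/m³.

2.01 kmol/m³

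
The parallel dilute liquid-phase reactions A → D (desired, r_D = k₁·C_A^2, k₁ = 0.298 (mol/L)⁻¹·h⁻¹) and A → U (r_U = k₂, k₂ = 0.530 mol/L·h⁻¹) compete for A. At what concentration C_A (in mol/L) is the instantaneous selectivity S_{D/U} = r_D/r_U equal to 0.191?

S_{D/U} = (k₁/k₂)·C_A^2 ⇒ C_A = (S·k₂/k₁)^(0.5).
= (0.191×0.530/0.298)^(0.5) = (0.3397)^(0.5) = 0.583 mol/L.

0.583 mol/L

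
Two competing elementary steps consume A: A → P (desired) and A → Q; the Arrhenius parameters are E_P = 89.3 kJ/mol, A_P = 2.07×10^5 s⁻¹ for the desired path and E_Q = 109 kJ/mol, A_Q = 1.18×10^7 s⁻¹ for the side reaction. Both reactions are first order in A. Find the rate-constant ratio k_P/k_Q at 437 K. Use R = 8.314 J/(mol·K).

With equal orders, S_{P/Q} = k_P/k_Q = (A_P/A_Q)·exp[(E_Q−E_P)/(RT)].
(E_Q−E_P)/(RT) = (109−89.3)×10³/(8.314×437) = 19700/3633 = 5.422.
k_P/k_Q = (2.07×10^5/1.18×10^7)·exp(5.422) = 0.01754 × 226.4 = 3.97.

3.97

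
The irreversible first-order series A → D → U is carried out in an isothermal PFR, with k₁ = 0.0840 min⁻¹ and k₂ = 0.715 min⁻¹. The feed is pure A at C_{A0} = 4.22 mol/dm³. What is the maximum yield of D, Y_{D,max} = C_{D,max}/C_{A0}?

0.0883

For a first-order series the maximum intermediate yield is C_{D,max}/C_{A0} = (k₁/k₂)^[k₂/(k₂−k₁)].
= (0.0840/0.715)^(0.715/(0.715−0.0840)) = (0.1175)^(1.133) = 0.08834.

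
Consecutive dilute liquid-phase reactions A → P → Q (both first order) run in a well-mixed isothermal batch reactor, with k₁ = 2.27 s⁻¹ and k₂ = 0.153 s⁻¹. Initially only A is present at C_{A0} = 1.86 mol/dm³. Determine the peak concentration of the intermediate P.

Evaluating C_P at t_opt = ln(k₂/k₁)/(k₂−k₁) gives C_{P,max}/C_{A0} = (k₁/k₂)^[k₂/(k₂−k₁)].
= (2.27/0.153)^(0.153/(0.153−2.27)) = (14.84)^(-0.07227) = 0.8229.
C_{P,max} = 0.8229×1.86 = 1.53 mol/dm³.

1.53 mol/dm³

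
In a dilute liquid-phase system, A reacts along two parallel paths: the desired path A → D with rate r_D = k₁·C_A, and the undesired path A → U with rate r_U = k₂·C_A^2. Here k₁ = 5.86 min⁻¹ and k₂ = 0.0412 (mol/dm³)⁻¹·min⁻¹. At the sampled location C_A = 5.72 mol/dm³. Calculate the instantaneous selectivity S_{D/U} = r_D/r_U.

S_{D/U} = r_D/r_U = (k₁·C_A)/(k₂·C_A^2) = (k₁/k₂)·C_A⁻¹.
= (5.86×5.720) / (0.0412×5.720^2) = 33.52/1.348 = 24.9.
The undesired path is higher order in A, so low C_A (CSTR or dilute feed) favours D.

24.9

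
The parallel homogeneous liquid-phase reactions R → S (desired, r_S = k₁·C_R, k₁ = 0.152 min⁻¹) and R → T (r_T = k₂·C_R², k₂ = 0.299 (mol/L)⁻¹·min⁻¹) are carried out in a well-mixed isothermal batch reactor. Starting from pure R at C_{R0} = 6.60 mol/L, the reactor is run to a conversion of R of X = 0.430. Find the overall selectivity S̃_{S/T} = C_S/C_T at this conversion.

C_R = C_{R0}(1−X) = 3.762 mol/L.
Along a PFR/batch, dC_S/dC_R = −r_S/(r_S+r_T) = −k₁/(k₁+k₂·C_R).
Integrating from C_{R0} to C_R: C_S = (0.152/0.299)·ln[(0.152+0.299·6.60)/(0.152+0.299·3.76)] = 0.5084·ln(2.125/1.277) = 0.2590 mol/L.
C_T = (C_{R0}−C_R)−C_S = 2.579 mol/L; S̃_{S/T} = 0.2590/2.579 = 0.100.

0.100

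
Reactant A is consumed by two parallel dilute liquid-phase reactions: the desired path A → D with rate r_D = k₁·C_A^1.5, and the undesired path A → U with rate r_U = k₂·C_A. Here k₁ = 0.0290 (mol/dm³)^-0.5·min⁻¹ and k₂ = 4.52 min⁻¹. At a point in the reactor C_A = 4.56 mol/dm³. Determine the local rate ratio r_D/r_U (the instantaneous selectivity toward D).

S_{D/U} = r_D/r_U = (k₁·C_A^1.5)/(k₂·C_A) = (k₁/k₂)·C_A^0.5.
= (0.0290×4.560^1.5) / (4.52×4.560) = 0.2824/20.61 = 0.0137.

0.0137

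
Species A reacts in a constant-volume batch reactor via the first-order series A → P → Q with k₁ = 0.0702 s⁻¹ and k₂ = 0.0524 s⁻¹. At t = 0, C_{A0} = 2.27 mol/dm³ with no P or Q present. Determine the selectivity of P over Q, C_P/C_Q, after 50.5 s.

For first-order series with pure A initially, C_P(t) = k₁C_{A0}/(k₂−k₁)·(e^(−k₁t) − e^(−k₂t)).
e^(−k₁t) = e^(−0.0702×50.5) = e^(−3.545) = 0.02887; e^(−k₂t) = e^(−2.646) = 0.07092.
C_P = 0.0702×2.27/(0.0524−0.0702) × (0.02887−0.07092) = (-8.952)×(-0.04205) = 0.3765 mol/dm³.
C_A = C_{A0}e^(−k₁t) = 0.06553 mol/dm³, so C_Q = C_{A0}−C_A−C_P = 1.828 mol/dm³; C_P/C_Q = 0.206.

0.206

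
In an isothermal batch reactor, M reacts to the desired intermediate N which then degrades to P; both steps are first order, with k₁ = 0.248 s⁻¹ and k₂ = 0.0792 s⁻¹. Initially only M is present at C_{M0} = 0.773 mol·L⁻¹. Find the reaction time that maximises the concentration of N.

The intermediate peaks when r₁ = r₂, i.e. k₁e^(−k₁t) = k₂e^(−k₂t), giving t_opt = ln(k₂/k₁)/(k₂−k₁).
= ln(0.0792/0.248)/(0.0792−0.248) = ln(0.3194)/-0.1688 = -1.141/-0.1688 = 6.76 s.

6.76 s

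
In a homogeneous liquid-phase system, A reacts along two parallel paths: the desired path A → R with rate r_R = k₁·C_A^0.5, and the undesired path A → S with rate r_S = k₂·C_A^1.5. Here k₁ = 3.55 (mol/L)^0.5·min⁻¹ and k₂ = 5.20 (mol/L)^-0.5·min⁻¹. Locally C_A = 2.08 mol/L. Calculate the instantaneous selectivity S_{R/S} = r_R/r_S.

S_{R/S} = r_R/r_S = (k₁·C_A^0.5)/(k₂·C_A^1.5) = (k₁/k₂)·C_A⁻¹.
= (3.55×2.080^0.5) / (5.20×2.080^1.5) = 5.120/15.60 = 0.328.
The undesired path is higher order in A, so low C_A (CSTR or dilute feed) favours R.

0.328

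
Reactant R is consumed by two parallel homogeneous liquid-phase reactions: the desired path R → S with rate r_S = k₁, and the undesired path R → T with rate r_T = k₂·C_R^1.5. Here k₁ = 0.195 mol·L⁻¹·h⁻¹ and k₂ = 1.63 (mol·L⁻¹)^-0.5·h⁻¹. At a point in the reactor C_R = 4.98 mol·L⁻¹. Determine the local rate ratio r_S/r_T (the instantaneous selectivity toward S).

0.0108

S_{S/T} = r_S/r_T = (k₁)/(k₂·C_R^1.5) = (k₁/k₂)·C_R^-1.5.
= (0.195) / (1.63×4.980^1.5) = 0.1950/18.11 = 0.0108.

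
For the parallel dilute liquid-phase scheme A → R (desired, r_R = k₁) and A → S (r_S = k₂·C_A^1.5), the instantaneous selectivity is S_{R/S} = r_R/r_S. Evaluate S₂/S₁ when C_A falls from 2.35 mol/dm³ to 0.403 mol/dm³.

14.1

S_{R/S} = (k₁/k₂)·C_A^-1.5, so S₂/S₁ = (C_{A,2}/C_{A,1})^-1.5.
= (0.403/2.35)^(-1.5) = (0.1715)^(-1.5) = 14.1.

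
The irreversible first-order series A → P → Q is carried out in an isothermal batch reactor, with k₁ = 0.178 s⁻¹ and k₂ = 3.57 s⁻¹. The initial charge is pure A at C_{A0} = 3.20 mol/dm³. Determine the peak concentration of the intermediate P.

0.136 mol/dm³

For a first-order series the maximum intermediate yield is C_{P,max}/C_{A0} = (k₁/k₂)^[k₂/(k₂−k₁)].
= (0.178/3.57)^(3.57/(3.57−0.178)) = (0.04986)^(1.052) = 0.04260.
C_{P,max} = 0.04260×3.20 = 0.136 mol/dm³.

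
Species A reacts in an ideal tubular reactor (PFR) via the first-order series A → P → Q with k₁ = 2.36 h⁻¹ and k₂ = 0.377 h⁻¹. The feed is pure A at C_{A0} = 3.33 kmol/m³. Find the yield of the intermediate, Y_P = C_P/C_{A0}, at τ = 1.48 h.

0.645

Solving the coupled first-order balances gives C_P(τ) = [k₁/(k₂−k₁)]·C_{A0}·(e^(−k₁τ) − e^(−k₂τ)).
e^(−k₁τ) = e^(−2.36×1.48) = e^(−3.493) = 0.03042; e^(−k₂τ) = e^(−0.5580) = 0.5724.
C_P = 2.36×3.33/(0.377−2.36) × (0.03042−0.5724) = (-3.963)×(-0.5420) = 2.148 kmol/m³.
Y_P = C_P/C_{A0} = 2.148/3.33 = 0.645.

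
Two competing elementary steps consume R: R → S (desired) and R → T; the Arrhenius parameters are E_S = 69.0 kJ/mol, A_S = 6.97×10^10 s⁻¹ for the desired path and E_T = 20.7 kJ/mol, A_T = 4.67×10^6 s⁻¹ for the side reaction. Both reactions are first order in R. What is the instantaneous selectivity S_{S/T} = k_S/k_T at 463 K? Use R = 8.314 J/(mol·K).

With equal orders, S_{S/T} = k_S/k_T = (A_S/A_T)·exp[(E_T−E_S)/(RT)].
(E_T−E_S)/(RT) = (20.7−69.0)×10³/(8.314×463) = -48300/3849 = -12.55.
k_S/k_T = (6.97×10^10/4.67×10^6)·exp(-12.55) = 14925 × 3.554×10^-6 = 0.0530.

0.0530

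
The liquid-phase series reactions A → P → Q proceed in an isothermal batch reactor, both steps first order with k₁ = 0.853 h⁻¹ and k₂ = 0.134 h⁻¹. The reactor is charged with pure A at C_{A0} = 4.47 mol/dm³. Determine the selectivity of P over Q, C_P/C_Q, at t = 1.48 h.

The intermediate concentration in a first-order A→B→C sequence is C_P = k₁C_{A0}(e^(−k₁t) − e^(−k₂t))/(k₂−k₁).
e^(−k₁t) = e^(−0.853×1.48) = e^(−1.262) = 0.2830; e^(−k₂t) = e^(−0.1983) = 0.8201.
C_P = 0.853×4.47/(0.134−0.853) × (0.2830−0.8201) = (-5.303)×(-0.5371) = 2.849 mol/dm³.
C_A = C_{A0}e^(−k₁t) = 1.265 mol/dm³, so C_Q = C_{A0}−C_A−C_P = 0.3566 mol/dm³; C_P/C_Q = 7.99.

7.99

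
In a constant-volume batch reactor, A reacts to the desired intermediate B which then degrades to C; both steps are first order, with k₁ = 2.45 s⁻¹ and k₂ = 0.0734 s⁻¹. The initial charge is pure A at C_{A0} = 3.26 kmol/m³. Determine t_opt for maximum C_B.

1.48 s

The intermediate peaks when r₁ = r₂, i.e. k₁e^(−k₁t) = k₂e^(−k₂t), giving t_opt = ln(k₂/k₁)/(k₂−k₁).
= ln(0.0734/2.45)/(0.0734−2.45) = ln(0.02996)/-2.377 = -3.508/-2.377 = 1.48 s.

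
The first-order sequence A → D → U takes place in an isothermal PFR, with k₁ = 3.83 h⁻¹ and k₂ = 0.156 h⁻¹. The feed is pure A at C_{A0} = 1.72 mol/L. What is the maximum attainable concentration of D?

For a first-order series the maximum intermediate yield is C_{D,max}/C_{A0} = (k₁/k₂)^[k₂/(k₂−k₁)].
= (3.83/0.156)^(0.156/(0.156−3.83)) = (24.55)^(-0.04246) = 0.8729.
C_{D,max} = 0.8729×1.72 = 1.50 mol/L.

1.50 mol/L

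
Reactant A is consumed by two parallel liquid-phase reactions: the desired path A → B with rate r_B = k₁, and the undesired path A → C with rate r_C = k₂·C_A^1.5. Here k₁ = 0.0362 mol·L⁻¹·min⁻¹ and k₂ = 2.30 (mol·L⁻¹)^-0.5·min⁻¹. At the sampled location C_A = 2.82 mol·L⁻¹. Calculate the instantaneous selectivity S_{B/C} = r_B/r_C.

S_{B/C} = r_B/r_C = (k₁)/(k₂·C_A^1.5) = (k₁/k₂)·C_A^-1.5.
= (0.0362) / (2.30×2.820^1.5) = 0.03620/10.89 = 0.00332.

0.00332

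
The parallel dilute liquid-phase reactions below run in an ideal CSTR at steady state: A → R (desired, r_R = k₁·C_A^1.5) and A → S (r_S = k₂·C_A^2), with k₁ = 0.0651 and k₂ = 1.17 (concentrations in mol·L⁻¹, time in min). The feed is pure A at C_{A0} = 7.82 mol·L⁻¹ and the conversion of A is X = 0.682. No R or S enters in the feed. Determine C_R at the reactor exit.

Exit C_A = C_{A0}(1−X) = 7.82×0.318 = 2.487 mol·L⁻¹.
In a CSTR the entire volume is at exit conditions, so r_R = 0.0651×2.487^1.5 = 0.2553 and r_S = 1.17×2.487^2 = 7.235.
Fraction of consumed A going to R: r_R/(r_R+r_S) = 0.03408.
C_R = 0.03408·C_{A0}·X = 0.03408×7.82×0.682 = 0.182 mol·L⁻¹.

0.182 mol·L⁻¹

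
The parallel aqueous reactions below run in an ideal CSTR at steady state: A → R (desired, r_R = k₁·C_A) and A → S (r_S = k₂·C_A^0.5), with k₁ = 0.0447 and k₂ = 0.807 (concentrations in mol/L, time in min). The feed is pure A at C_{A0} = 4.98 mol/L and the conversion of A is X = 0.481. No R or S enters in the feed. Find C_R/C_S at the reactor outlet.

0.0890

Exit C_A = C_{A0}(1−X) = 4.98×0.519 = 2.585 mol/L.
A CSTR operates uniformly at the exit composition, giving r_R = 0.1155 and r_S = 1.297 (each k·C_A^n at C_A = 2.585).
Overall selectivity = C_R/C_S = r_Rτ/(r_Sτ) = r_R/r_S = 0.0890.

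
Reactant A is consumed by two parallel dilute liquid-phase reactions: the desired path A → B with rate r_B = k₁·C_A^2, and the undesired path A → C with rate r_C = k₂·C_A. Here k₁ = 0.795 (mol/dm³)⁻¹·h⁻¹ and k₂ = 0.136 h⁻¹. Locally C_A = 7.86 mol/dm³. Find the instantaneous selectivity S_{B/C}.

45.9

S_{B/C} = r_B/r_C = (k₁·C_A^2)/(k₂·C_A) = (k₁/k₂)·C_A.
= (0.795×7.860^2) / (0.136×7.860) = 49.11/1.069 = 45.9.
Since the desired path is higher order in A, keeping C_A high (PFR or concentrated feed) favours B.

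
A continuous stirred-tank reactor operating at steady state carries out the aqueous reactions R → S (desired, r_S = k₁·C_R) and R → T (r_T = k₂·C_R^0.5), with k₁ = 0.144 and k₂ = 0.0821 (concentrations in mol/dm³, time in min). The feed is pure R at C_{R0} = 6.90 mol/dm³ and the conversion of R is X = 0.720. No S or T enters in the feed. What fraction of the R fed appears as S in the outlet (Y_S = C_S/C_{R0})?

Exit C_R = C_{R0}(1−X) = 6.90×0.280 = 1.932 mol/dm³.
In a CSTR the entire volume is at exit conditions, so r_S = 0.144×1.932 = 0.2782 and r_T = 0.0821×1.932^0.5 = 0.1141.
Fraction of consumed R going to S: r_S/(r_S+r_T) = 0.7091.
C_S = 0.7091·C_{R0}·X = 0.7091×6.90×0.720 = 3.52 mol/dm³; Y_S = C_S/C_{R0} = 0.511.

0.511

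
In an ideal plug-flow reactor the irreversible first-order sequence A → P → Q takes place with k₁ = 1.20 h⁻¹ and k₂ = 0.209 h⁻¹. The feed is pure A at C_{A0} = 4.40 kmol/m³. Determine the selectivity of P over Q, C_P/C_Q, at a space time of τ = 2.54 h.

2.20

The intermediate concentration in a first-order A→B→C sequence is C_P = k₁C_{A0}(e^(−k₁τ) − e^(−k₂τ))/(k₂−k₁).
e^(−k₁τ) = e^(−1.20×2.54) = e^(−3.048) = 0.04745; e^(−k₂τ) = e^(−0.5309) = 0.5881.
C_P = 1.20×4.40/(0.209−1.20) × (0.04745−0.5881) = (-5.328)×(-0.5406) = 2.881 kmol/m³.
C_A = C_{A0}e^(−k₁τ) = 0.2088 kmol/m³, so C_Q = C_{A0}−C_A−C_P = 1.311 kmol/m³; C_P/C_Q = 2.20.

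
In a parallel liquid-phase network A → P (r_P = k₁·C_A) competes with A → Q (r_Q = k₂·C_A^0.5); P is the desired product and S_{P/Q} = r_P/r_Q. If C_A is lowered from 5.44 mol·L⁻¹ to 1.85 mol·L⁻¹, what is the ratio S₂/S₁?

0.583

S_{P/Q} = (k₁/k₂)·C_A^0.5, so S₂/S₁ = (C_{A,2}/C_{A,1})^0.5.
= (1.85/5.44)^0.5 = (0.3401)^0.5 = 0.583.
Selectivity toward P falls as C_A falls — high-concentration operation is favoured.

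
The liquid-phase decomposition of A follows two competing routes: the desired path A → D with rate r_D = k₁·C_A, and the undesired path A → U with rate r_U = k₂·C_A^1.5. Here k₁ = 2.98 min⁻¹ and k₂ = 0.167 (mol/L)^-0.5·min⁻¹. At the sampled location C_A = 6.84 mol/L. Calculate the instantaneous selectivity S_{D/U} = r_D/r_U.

S_{D/U} = r_D/r_U = (k₁·C_A)/(k₂·C_A^1.5) = (k₁/k₂)·C_A^-0.5.
= (2.98×6.840) / (0.167×6.840^1.5) = 20.38/2.987 = 6.82.

6.82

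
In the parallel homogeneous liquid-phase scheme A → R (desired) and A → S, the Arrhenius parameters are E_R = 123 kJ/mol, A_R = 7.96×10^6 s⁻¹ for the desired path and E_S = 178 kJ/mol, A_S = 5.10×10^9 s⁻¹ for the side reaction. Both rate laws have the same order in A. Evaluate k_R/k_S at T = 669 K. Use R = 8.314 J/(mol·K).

With equal orders, S_{R/S} = k_R/k_S = (A_R/A_S)·exp[(E_S−E_R)/(RT)].
(E_S−E_R)/(RT) = (178−123)×10³/(8.314×669) = 55000/5562 = 9.888.
k_R/k_S = (7.96×10^6/5.10×10^9)·exp(9.888) = 0.001561 × 19701 = 30.7.

30.7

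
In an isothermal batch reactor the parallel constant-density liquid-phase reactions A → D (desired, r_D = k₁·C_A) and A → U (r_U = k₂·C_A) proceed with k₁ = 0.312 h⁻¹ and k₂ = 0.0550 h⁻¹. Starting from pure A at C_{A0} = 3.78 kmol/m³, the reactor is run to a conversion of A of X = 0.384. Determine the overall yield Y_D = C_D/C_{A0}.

C_A = C_{A0}(1−X) = 2.328 kmol/m³.
Both paths are first order in A, so the instantaneous fraction to D is constant: dC_D/d(−C_A) = k₁/(k₁+k₂) = 0.8501.
C_D = 0.8501·(C_{A0}−C_A) = 0.8501×1.452 = 1.23 kmol/m³.
Y_D = C_D/C_{A0} = 1.234/3.78 = 0.326.

0.326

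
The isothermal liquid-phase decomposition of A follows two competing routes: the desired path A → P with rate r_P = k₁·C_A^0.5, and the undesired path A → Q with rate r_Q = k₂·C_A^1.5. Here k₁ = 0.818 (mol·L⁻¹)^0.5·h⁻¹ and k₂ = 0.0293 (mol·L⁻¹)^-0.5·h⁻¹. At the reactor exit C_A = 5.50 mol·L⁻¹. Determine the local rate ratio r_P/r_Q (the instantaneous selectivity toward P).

S_{P/Q} = r_P/r_Q = (k₁·C_A^0.5)/(k₂·C_A^1.5) = (k₁/k₂)·C_A⁻¹.
= (0.818×5.500^0.5) / (0.0293×5.500^1.5) = 1.918/0.3779 = 5.08.
The undesired path is higher order in A, so low C_A (CSTR or dilute feed) favours P.

5.08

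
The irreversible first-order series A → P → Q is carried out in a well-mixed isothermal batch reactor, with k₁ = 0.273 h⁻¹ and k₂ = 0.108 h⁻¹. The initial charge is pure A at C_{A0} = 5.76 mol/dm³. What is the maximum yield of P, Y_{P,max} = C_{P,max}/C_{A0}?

For a first-order series the maximum intermediate yield is C_{P,max}/C_{A0} = (k₁/k₂)^[k₂/(k₂−k₁)].
= (0.273/0.108)^(0.108/(0.108−0.273)) = (2.528)^(-0.6545) = 0.5450.

0.545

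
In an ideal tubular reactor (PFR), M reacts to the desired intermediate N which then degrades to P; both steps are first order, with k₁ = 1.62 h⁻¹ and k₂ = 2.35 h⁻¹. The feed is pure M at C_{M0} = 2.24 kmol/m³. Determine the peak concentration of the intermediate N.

0.676 kmol/m³

At the optimum, C_{N,max}/C_{M0} = (k₁/k₂)^[k₂/(k₂−k₁)].
= (1.62/2.35)^(2.35/(2.35−1.62)) = (0.6894)^(3.219) = 0.3019.
C_{N,max} = 0.3019×2.24 = 0.676 kmol/m³.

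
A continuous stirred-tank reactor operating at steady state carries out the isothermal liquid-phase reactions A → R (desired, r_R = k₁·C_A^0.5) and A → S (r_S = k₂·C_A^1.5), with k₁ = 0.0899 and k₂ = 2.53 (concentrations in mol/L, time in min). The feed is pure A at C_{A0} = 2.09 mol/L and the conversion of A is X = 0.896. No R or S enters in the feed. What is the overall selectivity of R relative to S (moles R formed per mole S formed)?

Exit C_A = C_{A0}(1−X) = 2.09×0.104 = 0.2174 mol/L.
Rates in a CSTR are evaluated at the outlet concentration: r_R = 0.0899×0.2174^0.5 = 0.04191, r_S = 2.53×0.2174^1.5 = 0.2564.
Overall selectivity = C_R/C_S = r_Rτ/(r_Sτ) = r_R/r_S = 0.163.

0.163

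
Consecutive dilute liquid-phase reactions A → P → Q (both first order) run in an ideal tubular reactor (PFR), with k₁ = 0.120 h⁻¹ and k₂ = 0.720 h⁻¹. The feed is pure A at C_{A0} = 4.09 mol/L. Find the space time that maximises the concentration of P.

2.99 h

Setting dC_P/dτ = 0 gives τ_opt = ln(k₂/k₁)/(k₂−k₁).
= ln(0.720/0.120)/(0.720−0.120) = ln(6.000)/0.6000 = 1.792/0.6000 = 2.99 h.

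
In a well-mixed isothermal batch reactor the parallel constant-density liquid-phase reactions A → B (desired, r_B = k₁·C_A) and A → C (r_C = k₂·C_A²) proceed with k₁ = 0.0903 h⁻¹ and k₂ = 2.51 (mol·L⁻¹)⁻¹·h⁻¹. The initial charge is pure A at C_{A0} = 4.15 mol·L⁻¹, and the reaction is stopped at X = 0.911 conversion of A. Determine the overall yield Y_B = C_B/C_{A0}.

0.0202

C_A = C_{A0}(1−X) = 0.3693 mol·L⁻¹.
Along a PFR/batch, dC_B/dC_A = −r_B/(r_B+r_C) = −k₁/(k₁+k₂·C_A).
Integrating from C_{A0} to C_A: C_B = (0.0903/2.51)·ln[(0.0903+2.51·4.15)/(0.0903+2.51·0.369)] = 0.03598·ln(10.51/1.017) = 0.08400 mol·L⁻¹.
Y_B = C_B/C_{A0} = 0.08400/4.15 = 0.0202.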